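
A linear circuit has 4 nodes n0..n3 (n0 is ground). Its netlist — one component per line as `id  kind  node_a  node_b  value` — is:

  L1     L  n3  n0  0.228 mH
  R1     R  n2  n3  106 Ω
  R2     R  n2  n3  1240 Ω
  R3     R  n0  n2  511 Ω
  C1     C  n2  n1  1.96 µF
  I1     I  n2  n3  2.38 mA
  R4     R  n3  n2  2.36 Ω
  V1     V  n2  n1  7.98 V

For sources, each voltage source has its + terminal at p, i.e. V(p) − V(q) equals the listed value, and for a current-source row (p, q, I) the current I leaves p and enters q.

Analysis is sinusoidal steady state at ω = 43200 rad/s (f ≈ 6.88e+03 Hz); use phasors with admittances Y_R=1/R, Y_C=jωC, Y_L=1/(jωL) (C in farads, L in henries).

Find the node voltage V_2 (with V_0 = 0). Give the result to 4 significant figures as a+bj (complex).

Apply KCL at each of the 3 non-ground nodes and solve the resulting linear system.
Node n1: branches {C1, V1} → V_1 = -7.985+0.0001047j
Node n2: branches {R1, R2, R3, C1, I1, R4, V1} → V_2 = -0.005458+0.0001047j
Node n3: branches {L1, R1, R2, I1, R4} → V_3 = 2.019e-06+0.0001052j
Source currents: i(V1)=0.000-0.6757j

-0.005458+0.0001047j V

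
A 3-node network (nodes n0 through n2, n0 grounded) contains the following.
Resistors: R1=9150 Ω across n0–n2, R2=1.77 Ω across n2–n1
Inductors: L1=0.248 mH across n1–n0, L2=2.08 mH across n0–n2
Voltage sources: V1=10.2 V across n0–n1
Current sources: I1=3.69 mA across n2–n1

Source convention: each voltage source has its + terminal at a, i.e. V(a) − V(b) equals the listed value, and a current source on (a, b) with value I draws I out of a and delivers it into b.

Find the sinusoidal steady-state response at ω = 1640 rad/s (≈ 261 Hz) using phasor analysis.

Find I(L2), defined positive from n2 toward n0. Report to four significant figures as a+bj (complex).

-1.223+2.357j A

Apply KCL at each of the 2 non-ground nodes and solve the resulting linear system.
Node n1: branches {L1, R2, V1, I1} → V_1 = -10.20+0.000j
Node n2: branches {R1, R2, L2, I1} → V_2 = -8.041-4.171j
Source currents: i(V1)=-1.224+27.44j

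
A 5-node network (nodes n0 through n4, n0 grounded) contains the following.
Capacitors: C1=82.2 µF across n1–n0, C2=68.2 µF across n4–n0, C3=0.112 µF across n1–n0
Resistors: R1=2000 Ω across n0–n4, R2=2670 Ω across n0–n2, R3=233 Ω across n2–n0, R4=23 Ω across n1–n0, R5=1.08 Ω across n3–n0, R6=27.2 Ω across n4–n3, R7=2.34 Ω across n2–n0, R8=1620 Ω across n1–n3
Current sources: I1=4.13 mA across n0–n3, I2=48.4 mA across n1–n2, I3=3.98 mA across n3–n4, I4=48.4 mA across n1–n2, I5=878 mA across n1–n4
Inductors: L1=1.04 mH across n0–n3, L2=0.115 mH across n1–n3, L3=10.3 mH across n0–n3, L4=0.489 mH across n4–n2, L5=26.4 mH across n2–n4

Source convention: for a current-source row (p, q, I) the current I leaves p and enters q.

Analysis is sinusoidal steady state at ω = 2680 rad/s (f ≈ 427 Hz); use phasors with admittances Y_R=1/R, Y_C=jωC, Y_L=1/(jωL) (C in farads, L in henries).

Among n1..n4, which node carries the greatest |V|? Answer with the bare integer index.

Apply KCL at each of the 4 non-ground nodes and solve the resulting linear system.
Node n1: branches {C1, I2, L2, R4, I4, C3, R8, I5} → V_1 = -0.9939-0.4519j
Node n2: branches {R2, R3, I2, I4, L4, R7, L5} → V_2 = 1.920-1.063j
Node n3: branches {I1, L1, L2, I3, R5, L3, R6, R8} → V_3 = -0.9202-0.1340j
Node n4: branches {R1, I3, R6, C2, L4, L5, I5} → V_4 = 2.511-0.1207j

4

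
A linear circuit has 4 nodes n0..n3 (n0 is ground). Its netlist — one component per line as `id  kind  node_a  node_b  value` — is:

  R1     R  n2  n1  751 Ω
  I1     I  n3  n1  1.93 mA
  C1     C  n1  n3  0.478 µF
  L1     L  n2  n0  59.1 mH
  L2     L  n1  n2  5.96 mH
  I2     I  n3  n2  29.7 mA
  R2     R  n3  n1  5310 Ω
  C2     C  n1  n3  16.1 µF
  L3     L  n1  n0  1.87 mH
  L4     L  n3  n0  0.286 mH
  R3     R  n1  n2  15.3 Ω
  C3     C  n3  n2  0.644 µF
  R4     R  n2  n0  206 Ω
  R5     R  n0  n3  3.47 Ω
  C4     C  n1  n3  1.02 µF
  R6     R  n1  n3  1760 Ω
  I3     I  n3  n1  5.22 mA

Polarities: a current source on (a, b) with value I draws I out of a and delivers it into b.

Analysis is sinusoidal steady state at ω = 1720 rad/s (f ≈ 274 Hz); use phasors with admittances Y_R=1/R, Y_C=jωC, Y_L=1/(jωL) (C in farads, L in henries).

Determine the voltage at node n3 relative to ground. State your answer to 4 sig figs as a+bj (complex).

Element admittances at ω=1720 rad/s:
  Y(R1) = 0.001332+0.000j S between n2,n1
  I1: injects 0.00193 A into n1 (from n3)
  Y(C1) = 0.000+0.0008222j S between n1,n3
  Y(L1) = 0.000-0.009837j S between n2,n0
  Y(L2) = 0.000-0.09755j S between n1,n2
  I2: injects 0.0297 A into n2 (from n3)
  Y(R2) = 0.0001883+0.000j S between n3,n1
  Y(C2) = 0.000+0.02769j S between n1,n3
  Y(L3) = 0.000-0.3109j S between n1,n0
  Y(L4) = 0.000-2.033j S between n3,n0
  Y(R3) = 0.06536+0.000j S between n1,n2
  Y(C3) = 0.000+0.001108j S between n3,n2
  Y(R4) = 0.004854+0.000j S between n2,n0
  Y(R5) = 0.2882+0.000j S between n0,n3
  Y(C4) = 0.000+0.001754j S between n1,n3
  Y(R6) = 0.0005682+0.000j S between n1,n3
  I3: injects 0.00522 A into n1 (from n3)
Assemble and solve the 3×3 MNA system:
  V(n1)=0.001932+0.1218j  V(n2)=0.1306+0.3048j  V(n3)=-0.003032-0.01998j

-0.003032-0.01998j V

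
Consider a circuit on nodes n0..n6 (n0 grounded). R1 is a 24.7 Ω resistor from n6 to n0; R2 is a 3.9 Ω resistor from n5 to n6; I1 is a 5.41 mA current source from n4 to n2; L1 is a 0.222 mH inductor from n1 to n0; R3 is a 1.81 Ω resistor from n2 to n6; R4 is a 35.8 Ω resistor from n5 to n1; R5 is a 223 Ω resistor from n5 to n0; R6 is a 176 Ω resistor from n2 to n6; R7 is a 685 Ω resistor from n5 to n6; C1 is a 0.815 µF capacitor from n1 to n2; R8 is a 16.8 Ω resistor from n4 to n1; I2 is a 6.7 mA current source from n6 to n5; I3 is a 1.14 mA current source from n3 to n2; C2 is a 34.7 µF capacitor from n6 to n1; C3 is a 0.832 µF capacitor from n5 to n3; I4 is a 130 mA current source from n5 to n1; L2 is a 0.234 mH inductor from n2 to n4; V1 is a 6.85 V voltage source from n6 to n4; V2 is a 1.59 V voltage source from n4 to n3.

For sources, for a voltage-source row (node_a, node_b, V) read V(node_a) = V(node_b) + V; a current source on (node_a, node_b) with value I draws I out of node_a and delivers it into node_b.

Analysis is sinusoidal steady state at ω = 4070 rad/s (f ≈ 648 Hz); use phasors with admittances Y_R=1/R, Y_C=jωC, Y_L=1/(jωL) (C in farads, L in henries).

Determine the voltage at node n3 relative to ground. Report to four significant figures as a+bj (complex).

MNA unknowns: 6 node voltages V₁..V_6 plus 2 source currents (V1, V2)
R1: Y=0.04049+0.000j on G[6,0]
R2: Y=0.2564+0.000j on G[5,6]
I1: z[4]−=0.00541, z[2]+=0.00541
L1: Y=0.000-1.107j on G[1,0]
R3: Y=0.5525+0.000j on G[2,6]
R4: Y=0.02793+0.000j on G[5,1]
R5: Y=0.004484+0.000j on G[5,0]
R6: Y=0.005682+0.000j on G[2,6]
R7: Y=0.001460+0.000j on G[5,6]
C1: Y=0.000+0.003317j on G[1,2]
R8: Y=0.05952+0.000j on G[4,1]
I2: z[6]−=0.0067, z[5]+=0.0067
I3: z[3]−=0.00114, z[2]+=0.00114
C2: Y=0.000+0.1412j on G[6,1]
C3: Y=0.000+0.003386j on G[5,3]
I4: z[5]−=0.13, z[1]+=0.13
L2: Y=0.000-1.050j on G[2,4]
V1: row V6−V4=6.85, i_V1 at 6,4
V2: row V4−V3=1.59, i_V2 at 4,3
solve → V1=-0.04590-0.04175j, V2=-4.264+1.721j, V3=-7.358-1.133j, V4=-5.768-1.133j, V5=0.5327-1.102j, V6=1.082-1.133j
aux → i_V1=-3.330+1.487j, i_V2=0.001243-0.02672j

-7.358-1.133j V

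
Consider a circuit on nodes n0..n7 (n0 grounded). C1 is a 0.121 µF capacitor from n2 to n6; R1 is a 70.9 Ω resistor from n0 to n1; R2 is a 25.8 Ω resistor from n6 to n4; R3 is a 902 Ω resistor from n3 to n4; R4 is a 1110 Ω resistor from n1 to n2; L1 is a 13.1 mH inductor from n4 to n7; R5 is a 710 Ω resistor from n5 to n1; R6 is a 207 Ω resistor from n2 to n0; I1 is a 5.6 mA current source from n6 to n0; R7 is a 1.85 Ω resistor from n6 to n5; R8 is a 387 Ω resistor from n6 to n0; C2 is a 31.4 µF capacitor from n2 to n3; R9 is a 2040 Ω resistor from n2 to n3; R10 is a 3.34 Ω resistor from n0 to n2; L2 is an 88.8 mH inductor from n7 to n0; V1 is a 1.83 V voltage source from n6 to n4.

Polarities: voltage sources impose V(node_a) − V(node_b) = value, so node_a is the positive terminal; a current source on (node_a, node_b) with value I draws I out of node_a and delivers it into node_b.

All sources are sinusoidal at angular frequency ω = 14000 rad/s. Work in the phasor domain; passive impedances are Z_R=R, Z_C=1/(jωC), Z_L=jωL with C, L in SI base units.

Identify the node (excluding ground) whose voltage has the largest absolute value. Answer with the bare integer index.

4

Apply KCL at each of the 7 non-ground nodes and solve the resulting linear system.
Node n1: branches {R1, R4, R5} → V_1 = -0.06389-0.009889j
Node n2: branches {C1, R4, R6, C2, R9, R10} → V_2 = -0.008895-0.004508j
Node n3: branches {R3, C2, R9} → V_3 = -0.009191+0.001952j
Node n4: branches {R2, R3, L1, V1} → V_4 = -2.571-0.1126j
Node n5: branches {R5, R7} → V_5 = -0.7389-0.1124j
Node n6: branches {C1, R2, I1, R7, R8, V1} → V_6 = -0.7406-0.1126j
Node n7: branches {L1, L2} → V_7 = -2.240-0.09815j
Source currents: i(V1)=-0.07385+0.001675j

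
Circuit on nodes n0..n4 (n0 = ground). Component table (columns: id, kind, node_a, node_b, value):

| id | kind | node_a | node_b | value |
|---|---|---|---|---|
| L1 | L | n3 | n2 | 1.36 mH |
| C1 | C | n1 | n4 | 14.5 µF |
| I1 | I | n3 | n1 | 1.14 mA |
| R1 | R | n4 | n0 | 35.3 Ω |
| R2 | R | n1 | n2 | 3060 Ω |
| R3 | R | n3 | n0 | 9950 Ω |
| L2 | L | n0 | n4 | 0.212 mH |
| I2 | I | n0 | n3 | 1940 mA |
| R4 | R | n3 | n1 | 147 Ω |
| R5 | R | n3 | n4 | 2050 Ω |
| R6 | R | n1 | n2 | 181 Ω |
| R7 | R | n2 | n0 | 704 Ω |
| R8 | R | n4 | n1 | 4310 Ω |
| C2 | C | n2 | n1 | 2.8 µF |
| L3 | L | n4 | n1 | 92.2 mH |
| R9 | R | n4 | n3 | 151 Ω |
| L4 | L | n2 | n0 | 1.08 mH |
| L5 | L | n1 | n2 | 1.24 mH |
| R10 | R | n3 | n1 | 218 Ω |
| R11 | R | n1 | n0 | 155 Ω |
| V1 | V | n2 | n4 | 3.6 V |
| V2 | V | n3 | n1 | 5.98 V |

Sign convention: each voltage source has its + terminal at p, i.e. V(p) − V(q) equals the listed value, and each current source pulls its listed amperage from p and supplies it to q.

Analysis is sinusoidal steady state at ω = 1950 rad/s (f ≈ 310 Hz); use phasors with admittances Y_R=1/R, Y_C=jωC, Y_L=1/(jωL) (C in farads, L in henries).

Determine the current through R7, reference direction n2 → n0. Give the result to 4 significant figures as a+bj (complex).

Apply KCL at each of the 4 non-ground nodes and solve the resulting linear system.
Node n1: branches {C1, I1, R2, R4, R6, R8, C2, L3, L5, R10, R11, V2} → V_1 = 0.2438+3.173j
Node n2: branches {L1, R2, R6, R7, C2, L4, L5, V1} → V_2 = 3.023+0.6738j
Node n3: branches {L1, I1, R3, I2, R4, R5, R9, R10, V2} → V_3 = 6.224+3.173j
Node n4: branches {C1, R1, L2, R5, R8, L3, R9, V1} → V_4 = -0.5766+0.6738j
Source currents: i(V1)=1.622+1.377j, i(V2)=0.8794+1.189j

0.004295+0.0009571j A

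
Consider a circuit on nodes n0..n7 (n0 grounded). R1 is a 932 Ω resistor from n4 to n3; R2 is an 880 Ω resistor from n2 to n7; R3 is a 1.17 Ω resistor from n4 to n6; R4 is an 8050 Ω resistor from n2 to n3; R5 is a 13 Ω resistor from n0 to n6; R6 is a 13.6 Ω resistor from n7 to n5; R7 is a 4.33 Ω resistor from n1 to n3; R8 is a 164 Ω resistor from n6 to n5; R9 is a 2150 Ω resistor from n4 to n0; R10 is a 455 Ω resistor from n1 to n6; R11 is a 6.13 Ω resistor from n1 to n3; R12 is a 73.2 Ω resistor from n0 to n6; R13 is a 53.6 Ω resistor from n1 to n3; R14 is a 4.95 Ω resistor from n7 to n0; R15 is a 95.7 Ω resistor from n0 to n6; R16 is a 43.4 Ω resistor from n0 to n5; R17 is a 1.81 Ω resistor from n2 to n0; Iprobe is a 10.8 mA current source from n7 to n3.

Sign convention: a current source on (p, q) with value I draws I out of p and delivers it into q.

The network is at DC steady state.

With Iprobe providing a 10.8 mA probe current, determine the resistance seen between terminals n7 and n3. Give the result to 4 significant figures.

Element admittances at DC:
  Y(R1) = 0.001073 S between n4,n3
  Y(R2) = 0.001136 S between n2,n7
  Y(R3) = 0.8547 S between n4,n6
  Y(R4) = 0.0001242 S between n2,n3
  Y(R5) = 0.07692 S between n0,n6
  Y(R6) = 0.07353 S between n7,n5
  Y(R7) = 0.2309 S between n1,n3
  Y(R8) = 0.006098 S between n6,n5
  Y(R9) = 0.0004651 S between n4,n0
  Y(R10) = 0.002198 S between n1,n6
  Y(R11) = 0.1631 S between n1,n3
  Y(R12) = 0.01366 S between n0,n6
  Y(R13) = 0.01866 S between n1,n3
  Y(R14) = 0.2020 S between n7,n0
  Y(R15) = 0.01045 S between n0,n6
  Y(R16) = 0.02304 S between n0,n5
  Y(R17) = 0.5525 S between n2,n0
  Iprobe: injects 0.0108 A into n3 (from n7)
Assemble and solve the 7×7 MNA system:
  V(n1)=3.268  V(n2)=0.0006418  V(n3)=3.285  V(n4)=0.09895  V(n5)=-0.02756  V(n6)=0.09500  V(n7)=-0.04635

R_eq = 308.4 Ω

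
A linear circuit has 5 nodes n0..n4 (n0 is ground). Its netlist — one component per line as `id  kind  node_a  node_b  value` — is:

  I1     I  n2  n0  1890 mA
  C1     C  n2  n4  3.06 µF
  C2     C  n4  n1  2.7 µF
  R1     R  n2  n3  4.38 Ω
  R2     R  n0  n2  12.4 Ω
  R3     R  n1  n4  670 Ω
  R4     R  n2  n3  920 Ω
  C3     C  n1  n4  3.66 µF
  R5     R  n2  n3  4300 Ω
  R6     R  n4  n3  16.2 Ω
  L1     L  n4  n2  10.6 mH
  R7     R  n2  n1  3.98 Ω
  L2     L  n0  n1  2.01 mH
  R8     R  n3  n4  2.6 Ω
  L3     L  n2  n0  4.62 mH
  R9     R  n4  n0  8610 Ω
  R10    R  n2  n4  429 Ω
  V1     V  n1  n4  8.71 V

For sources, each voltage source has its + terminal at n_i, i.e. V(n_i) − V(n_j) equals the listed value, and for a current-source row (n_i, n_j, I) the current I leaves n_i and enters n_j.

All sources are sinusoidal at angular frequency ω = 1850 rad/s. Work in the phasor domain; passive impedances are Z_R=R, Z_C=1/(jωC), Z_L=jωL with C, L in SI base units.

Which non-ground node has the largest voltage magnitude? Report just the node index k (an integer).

Apply KCL at each of the 4 non-ground nodes and solve the resulting linear system.
Node n1: branches {C2, R3, C3, R7, L2, V1} → V_1 = 0.9062-3.789j
Node n2: branches {I1, C1, R1, R2, R4, R5, L1, R7, L3, R10} → V_2 = -4.889-4.066j
Node n3: branches {R1, R4, R5, R6, R8} → V_3 = -6.814-3.883j
Node n4: branches {C1, C2, R3, C3, R6, L1, R8, R9, R10, V1} → V_4 = -7.804-3.789j
Source currents: i(V1)=-0.4501+0.07176j

4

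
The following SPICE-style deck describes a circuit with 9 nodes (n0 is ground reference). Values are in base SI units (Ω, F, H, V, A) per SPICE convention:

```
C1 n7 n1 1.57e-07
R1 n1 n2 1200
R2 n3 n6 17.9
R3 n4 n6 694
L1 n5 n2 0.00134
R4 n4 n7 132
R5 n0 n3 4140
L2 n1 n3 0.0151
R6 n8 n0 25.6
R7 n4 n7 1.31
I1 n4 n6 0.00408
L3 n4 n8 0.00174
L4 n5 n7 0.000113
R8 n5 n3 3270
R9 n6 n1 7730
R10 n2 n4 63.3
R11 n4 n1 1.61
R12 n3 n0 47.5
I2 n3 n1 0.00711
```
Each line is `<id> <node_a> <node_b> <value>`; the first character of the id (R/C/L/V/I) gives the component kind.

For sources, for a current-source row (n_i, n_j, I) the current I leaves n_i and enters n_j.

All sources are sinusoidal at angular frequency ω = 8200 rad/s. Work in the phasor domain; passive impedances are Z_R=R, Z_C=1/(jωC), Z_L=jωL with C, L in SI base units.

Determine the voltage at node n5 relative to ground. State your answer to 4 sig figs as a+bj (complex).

0.03861+0.05466j V

Apply KCL at each of the 8 non-ground nodes and solve the resulting linear system.
Node n1: branches {C1, R1, L2, R9, R11, I2} → V_1 = 0.04871+0.05656j
Node n2: branches {R1, L1, R10} → V_2 = 0.03860+0.05476j
Node n3: branches {R2, R5, L2, R8, R12, I2} → V_3 = -0.09675-0.04645j
Node n4: branches {R3, R4, R7, I1, L3, R10, R11} → V_4 = 0.03863+0.05472j
Node n5: branches {L1, L4, R8} → V_5 = 0.03861+0.05466j
Node n6: branches {R2, R3, I1, R9} → V_6 = -0.02199-0.04368j
Node n7: branches {C1, R4, R7, L4} → V_7 = 0.03858+0.05469j
Node n8: branches {R6, L3} → V_8 = 0.05274+0.02532j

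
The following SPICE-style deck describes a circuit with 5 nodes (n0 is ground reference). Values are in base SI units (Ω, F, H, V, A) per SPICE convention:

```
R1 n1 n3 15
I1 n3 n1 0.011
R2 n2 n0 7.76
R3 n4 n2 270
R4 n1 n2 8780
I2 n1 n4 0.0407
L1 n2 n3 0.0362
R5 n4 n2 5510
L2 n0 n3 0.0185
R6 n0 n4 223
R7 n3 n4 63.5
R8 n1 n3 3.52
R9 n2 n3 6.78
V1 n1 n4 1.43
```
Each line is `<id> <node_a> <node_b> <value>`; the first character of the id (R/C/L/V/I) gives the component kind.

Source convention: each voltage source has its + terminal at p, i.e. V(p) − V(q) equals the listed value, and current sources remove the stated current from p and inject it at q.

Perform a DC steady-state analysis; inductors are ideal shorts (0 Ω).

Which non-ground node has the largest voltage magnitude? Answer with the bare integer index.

4

MNA unknowns: 4 node voltages V₁..V_4 plus 3 source currents (L1, L2, V1)
R1: Y=0.06667 on G[1,3]
I1: z[3]−=0.011, z[1]+=0.011
R2: Y=0.1289 on G[2,0]
R3: Y=0.003704 on G[4,2]
R4: Y=0.0001139 on G[1,2]
I2: z[1]−=0.0407, z[4]+=0.0407
L1: row V2−V3=0, i_L1 at 2,3
R5: Y=0.0001815 on G[4,2]
L2: row V0−V3=0, i_L2 at 0,3
R6: Y=0.004484 on G[0,4]
R7: Y=0.01575 on G[3,4]
R8: Y=0.2841 on G[1,3]
R9: Y=0.1475 on G[2,3]
V1: row V1−V4=1.43, i_V1 at 1,4
solve → V1=0.1213, V2=0.000, V3=0.000, V4=-1.309
aux → i_L1=-0.005071, i_L2=-0.005869, i_V1=-0.07226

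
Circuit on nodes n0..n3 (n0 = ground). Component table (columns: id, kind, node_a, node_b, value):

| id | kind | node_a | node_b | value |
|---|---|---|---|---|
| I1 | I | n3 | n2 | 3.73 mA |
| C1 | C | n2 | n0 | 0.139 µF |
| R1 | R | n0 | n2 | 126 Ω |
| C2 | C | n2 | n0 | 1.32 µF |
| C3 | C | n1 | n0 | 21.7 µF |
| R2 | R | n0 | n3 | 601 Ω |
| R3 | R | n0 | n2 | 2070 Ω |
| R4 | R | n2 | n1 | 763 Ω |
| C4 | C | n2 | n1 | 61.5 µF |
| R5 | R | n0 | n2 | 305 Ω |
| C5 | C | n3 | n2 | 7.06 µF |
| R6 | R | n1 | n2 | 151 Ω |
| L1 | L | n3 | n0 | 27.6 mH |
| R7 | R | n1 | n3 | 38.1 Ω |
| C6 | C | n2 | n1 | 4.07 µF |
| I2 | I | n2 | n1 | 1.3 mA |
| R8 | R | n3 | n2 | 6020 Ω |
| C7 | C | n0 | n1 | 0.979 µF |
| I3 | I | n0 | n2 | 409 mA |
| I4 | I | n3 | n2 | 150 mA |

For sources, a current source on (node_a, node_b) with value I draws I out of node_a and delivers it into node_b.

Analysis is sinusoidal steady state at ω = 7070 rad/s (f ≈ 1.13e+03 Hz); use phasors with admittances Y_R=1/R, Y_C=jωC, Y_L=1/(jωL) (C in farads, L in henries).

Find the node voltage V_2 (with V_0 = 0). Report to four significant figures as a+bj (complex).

MNA unknowns: 3 node voltages V₁..V_3
I1: z[3]−=0.00373, z[2]+=0.00373
C1: Y=0.000+0.0009827j on G[2,0]
R1: Y=0.007937+0.000j on G[0,2]
C2: Y=0.000+0.009332j on G[2,0]
C3: Y=0.000+0.1534j on G[1,0]
R2: Y=0.001664+0.000j on G[0,3]
R3: Y=0.0004831+0.000j on G[0,2]
R4: Y=0.001311+0.000j on G[2,1]
C4: Y=0.000+0.4348j on G[2,1]
R5: Y=0.003279+0.000j on G[0,2]
C5: Y=0.000+0.04991j on G[3,2]
R6: Y=0.006623+0.000j on G[1,2]
L1: Y=0.000-0.005125j on G[3,0]
R7: Y=0.02625+0.000j on G[1,3]
C6: Y=0.000+0.02877j on G[2,1]
I2: z[2]−=0.0013, z[1]+=0.0013
R8: Y=0.0001661+0.000j on G[3,2]
C7: Y=0.000+0.006922j on G[0,1]
I3: z[0]−=0.409, z[2]+=0.409
I4: z[3]−=0.15, z[2]+=0.15
solve → V1=0.2071-2.359j, V2=0.2013-3.225j, V3=-0.7124-0.7302j

0.2013-3.225j V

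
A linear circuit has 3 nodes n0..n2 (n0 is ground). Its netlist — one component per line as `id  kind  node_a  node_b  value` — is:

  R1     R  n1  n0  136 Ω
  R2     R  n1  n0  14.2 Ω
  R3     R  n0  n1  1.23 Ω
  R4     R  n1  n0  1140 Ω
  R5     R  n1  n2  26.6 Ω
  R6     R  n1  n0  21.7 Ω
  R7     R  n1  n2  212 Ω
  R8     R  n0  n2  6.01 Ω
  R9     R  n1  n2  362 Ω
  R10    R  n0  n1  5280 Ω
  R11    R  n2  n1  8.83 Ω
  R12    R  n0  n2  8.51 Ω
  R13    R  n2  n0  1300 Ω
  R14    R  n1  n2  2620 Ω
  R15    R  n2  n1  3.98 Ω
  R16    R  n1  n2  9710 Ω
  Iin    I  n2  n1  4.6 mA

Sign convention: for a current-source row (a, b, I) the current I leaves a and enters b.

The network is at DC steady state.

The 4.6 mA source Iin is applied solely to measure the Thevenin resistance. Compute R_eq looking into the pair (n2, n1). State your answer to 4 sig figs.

Apply KCL at each of the 2 non-ground nodes and solve the resulting linear system.
Node n1: branches {R1, R2, R3, R4, R5, R6, R7, R9, R10, R11, R14, R15, R16, Iin} → V_1 = 0.001704
Node n2: branches {R5, R7, R8, R9, R11, R12, R13, R14, R15, R16, Iin} → V_2 = -0.005615

R_eq = 1.591 Ω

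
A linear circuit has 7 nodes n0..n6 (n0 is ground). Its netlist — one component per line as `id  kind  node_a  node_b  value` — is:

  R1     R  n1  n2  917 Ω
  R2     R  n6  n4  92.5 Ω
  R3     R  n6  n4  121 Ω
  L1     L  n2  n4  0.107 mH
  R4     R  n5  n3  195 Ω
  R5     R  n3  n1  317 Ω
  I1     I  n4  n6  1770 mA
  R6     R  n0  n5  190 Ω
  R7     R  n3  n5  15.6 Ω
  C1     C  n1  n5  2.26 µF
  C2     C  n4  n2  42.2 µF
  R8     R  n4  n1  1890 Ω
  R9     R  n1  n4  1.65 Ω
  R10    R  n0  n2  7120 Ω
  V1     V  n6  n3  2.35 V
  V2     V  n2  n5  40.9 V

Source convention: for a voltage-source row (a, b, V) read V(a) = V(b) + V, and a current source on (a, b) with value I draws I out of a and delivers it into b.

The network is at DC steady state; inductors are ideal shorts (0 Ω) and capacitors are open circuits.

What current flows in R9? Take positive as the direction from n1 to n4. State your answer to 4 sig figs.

-0.03787 A

Apply KCL at each of the 6 non-ground nodes and solve the resulting linear system.
Node n1: branches {R1, R5, C1, R8, R9} → V_1 = 39.77
Node n2: branches {R1, L1, C2, R10, V2} → V_2 = 39.84
Node n3: branches {R4, R5, R7, V1} → V_3 = 27.74
Node n4: branches {R2, R3, L1, I1, C2, R8, R9} → V_4 = 39.84
Node n5: branches {R4, R6, R7, C1, V2} → V_5 = -1.063
Node n6: branches {R2, R3, I1, V1} → V_6 = 30.09
Source currents: i(L1)=1.994, i(V1)=1.956, i(V2)=-2.000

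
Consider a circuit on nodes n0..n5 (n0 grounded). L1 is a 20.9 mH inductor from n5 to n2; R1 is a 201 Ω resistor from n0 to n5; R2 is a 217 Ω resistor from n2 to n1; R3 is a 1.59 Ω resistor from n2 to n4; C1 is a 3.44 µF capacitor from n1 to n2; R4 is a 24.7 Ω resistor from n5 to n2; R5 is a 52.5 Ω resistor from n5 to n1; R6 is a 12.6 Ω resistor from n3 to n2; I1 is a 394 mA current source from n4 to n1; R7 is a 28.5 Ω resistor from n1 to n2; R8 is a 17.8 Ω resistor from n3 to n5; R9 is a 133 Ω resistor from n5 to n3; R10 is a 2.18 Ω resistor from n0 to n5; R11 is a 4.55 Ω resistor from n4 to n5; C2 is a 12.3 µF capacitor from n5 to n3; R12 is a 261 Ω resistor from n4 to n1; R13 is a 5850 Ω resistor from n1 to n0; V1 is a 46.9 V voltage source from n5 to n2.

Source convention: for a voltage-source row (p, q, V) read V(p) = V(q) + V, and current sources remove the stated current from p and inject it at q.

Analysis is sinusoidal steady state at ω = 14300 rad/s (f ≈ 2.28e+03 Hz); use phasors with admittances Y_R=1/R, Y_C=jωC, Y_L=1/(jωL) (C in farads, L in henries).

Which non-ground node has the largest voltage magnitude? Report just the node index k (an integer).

Element admittances at ω=14300 rad/s:
  Y(L1) = 0.000-0.003346j S between n5,n2
  Y(R1) = 0.004975+0.000j S between n0,n5
  Y(R2) = 0.004608+0.000j S between n2,n1
  Y(R3) = 0.6289+0.000j S between n2,n4
  Y(C1) = 0.000+0.04919j S between n1,n2
  Y(R4) = 0.04049+0.000j S between n5,n2
  Y(R5) = 0.01905+0.000j S between n5,n1
  Y(R6) = 0.07937+0.000j S between n3,n2
  I1: injects 0.394 A into n1 (from n4)
  Y(R7) = 0.03509+0.000j S between n1,n2
  Y(R8) = 0.05618+0.000j S between n3,n5
  Y(R9) = 0.007519+0.000j S between n5,n3
  Y(R10) = 0.4587+0.000j S between n0,n5
  Y(R11) = 0.2198+0.000j S between n4,n5
  Y(C2) = 0.000+0.1759j S between n5,n3
  Y(R12) = 0.003831+0.000j S between n4,n1
  Y(R13) = 0.0001709+0.000j S between n1,n0
  V1: constraint V(n5)−V(n2) = 46.9
Assemble and solve the 6×6 MNA system:
  V(n1)=-33.66-10.37j  V(n2)=-46.89+0.003822j  V(n3)=-10.35+12.74j  V(n4)=-35.20-0.04279j  V(n5)=0.01241+0.003822j
  i(V1)=-13.18-1.063j

2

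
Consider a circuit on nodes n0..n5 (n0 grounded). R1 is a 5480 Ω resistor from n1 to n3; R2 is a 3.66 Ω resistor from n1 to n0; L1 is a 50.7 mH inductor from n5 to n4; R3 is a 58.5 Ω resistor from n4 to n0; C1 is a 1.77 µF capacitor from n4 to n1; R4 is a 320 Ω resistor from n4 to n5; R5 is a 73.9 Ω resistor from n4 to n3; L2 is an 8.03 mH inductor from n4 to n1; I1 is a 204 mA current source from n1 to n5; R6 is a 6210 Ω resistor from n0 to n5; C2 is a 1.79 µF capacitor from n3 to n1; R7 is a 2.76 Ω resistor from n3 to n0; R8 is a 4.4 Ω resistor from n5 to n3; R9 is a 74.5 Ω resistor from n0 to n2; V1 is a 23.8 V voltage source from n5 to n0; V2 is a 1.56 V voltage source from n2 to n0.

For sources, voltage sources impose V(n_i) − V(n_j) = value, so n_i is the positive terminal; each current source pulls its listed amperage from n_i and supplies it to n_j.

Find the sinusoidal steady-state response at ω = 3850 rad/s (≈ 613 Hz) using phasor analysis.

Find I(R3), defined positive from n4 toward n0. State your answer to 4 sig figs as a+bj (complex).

0.07997+0.01831j A

Element admittances at ω=3850 rad/s:
  Y(R1) = 0.0001825+0.000j S between n1,n3
  Y(R2) = 0.2732+0.000j S between n1,n0
  Y(L1) = 0.000-0.005123j S between n5,n4
  Y(R3) = 0.01709+0.000j S between n4,n0
  Y(C1) = 0.000+0.006815j S between n4,n1
  Y(R4) = 0.003125+0.000j S between n4,n5
  Y(R5) = 0.01353+0.000j S between n4,n3
  Y(L2) = 0.000-0.03235j S between n4,n1
  I1: injects 0.204 A into n5 (from n1)
  Y(R6) = 0.0001610+0.000j S between n0,n5
  Y(C2) = 0.000+0.006892j S between n3,n1
  Y(R7) = 0.3623+0.000j S between n3,n0
  Y(R8) = 0.2273+0.000j S between n5,n3
  Y(R9) = 0.01342+0.000j S between n0,n2
  V1: constraint V(n5)−V(n0) = 23.8
  V2: constraint V(n2)−V(n0) = 1.56
Assemble and solve the 7×7 MNA system:
  V(n1)=-0.6208-0.2506j  V(n2)=1.560+0.000j  V(n3)=9.072-0.08677j  V(n4)=4.678+1.071j  V(n5)=23.80+0.000j
  i(V1)=-3.201+0.08159j  i(V2)=-0.02094+0.000j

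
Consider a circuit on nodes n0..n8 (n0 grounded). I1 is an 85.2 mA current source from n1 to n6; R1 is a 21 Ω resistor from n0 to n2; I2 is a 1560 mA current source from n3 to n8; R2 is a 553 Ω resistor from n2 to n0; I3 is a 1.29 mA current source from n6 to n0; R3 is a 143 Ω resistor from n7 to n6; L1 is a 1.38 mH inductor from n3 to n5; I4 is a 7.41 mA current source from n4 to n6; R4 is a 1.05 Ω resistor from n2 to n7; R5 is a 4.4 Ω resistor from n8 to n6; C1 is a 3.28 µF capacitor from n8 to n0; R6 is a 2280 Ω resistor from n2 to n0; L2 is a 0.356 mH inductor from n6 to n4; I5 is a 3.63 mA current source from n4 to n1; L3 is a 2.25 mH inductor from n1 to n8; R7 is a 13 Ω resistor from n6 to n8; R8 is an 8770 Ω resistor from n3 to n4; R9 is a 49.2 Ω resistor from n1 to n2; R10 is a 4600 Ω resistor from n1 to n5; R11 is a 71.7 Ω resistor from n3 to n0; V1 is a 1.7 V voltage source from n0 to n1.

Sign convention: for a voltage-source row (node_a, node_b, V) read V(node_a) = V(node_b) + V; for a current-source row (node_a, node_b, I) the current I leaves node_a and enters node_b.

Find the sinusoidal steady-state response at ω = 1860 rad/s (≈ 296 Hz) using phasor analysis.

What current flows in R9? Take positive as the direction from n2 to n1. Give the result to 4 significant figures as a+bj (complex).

0.02304+0.01256j A

Element admittances at ω=1860 rad/s:
  I1: injects 0.0852 A into n6 (from n1)
  Y(R1) = 0.04762+0.000j S between n0,n2
  I2: injects 1.56 A into n8 (from n3)
  Y(R2) = 0.001808+0.000j S between n2,n0
  I3: injects 0.00129 A into n0 (from n6)
  Y(R3) = 0.006993+0.000j S between n7,n6
  Y(L1) = 0.000-0.3896j S between n3,n5
  I4: injects 0.00741 A into n6 (from n4)
  Y(R4) = 0.9524+0.000j S between n2,n7
  Y(R5) = 0.2273+0.000j S between n8,n6
  Y(C1) = 0.000+0.006101j S between n8,n0
  Y(R6) = 0.0004386+0.000j S between n2,n0
  Y(L2) = 0.000-1.510j S between n6,n4
  I5: injects 0.00363 A into n1 (from n4)
  Y(L3) = 0.000-0.2389j S between n1,n8
  Y(R7) = 0.07692+0.000j S between n6,n8
  Y(R8) = 0.0001140+0.000j S between n3,n4
  Y(R9) = 0.02033+0.000j S between n1,n2
  Y(R10) = 0.0002174+0.000j S between n1,n5
  Y(R11) = 0.01395+0.000j S between n3,n0
  V1: constraint V(n0)−V(n1) = 1.7
Assemble and solve the 9×9 MNA system:
  V(n1)=-1.700+0.000j  V(n2)=-0.5663+0.6182j  V(n3)=-109.3+0.05381j  V(n4)=-1.314+6.853j  V(n5)=-109.3+0.1139j  V(n6)=-1.314+6.869j  V(n7)=-0.5717+0.6637j  V(n8)=-1.555+7.014j
  i(V1)=-1.594+0.02209j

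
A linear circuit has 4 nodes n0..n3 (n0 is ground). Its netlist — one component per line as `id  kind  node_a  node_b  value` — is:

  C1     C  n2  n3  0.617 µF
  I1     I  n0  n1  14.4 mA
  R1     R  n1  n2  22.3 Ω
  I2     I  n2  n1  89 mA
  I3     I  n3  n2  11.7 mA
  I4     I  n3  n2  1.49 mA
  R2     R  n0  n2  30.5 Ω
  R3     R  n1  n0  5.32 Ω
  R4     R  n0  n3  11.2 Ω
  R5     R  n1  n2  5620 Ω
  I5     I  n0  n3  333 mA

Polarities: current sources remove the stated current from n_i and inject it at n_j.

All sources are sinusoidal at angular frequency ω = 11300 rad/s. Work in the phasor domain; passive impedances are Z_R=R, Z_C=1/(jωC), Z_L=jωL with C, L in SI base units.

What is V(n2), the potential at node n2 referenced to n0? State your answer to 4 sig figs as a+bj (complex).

-0.7311+0.4291j V

Element admittances at ω=11300 rad/s:
  Y(C1) = 0.000+0.006972j S between n2,n3
  I1: injects 0.0144 A into n1 (from n0)
  Y(R1) = 0.04484+0.000j S between n1,n2
  I2: injects 0.089 A into n1 (from n2)
  I3: injects 0.0117 A into n2 (from n3)
  I4: injects 0.00149 A into n2 (from n3)
  Y(R2) = 0.03279+0.000j S between n0,n2
  Y(R3) = 0.1880+0.000j S between n1,n0
  Y(R4) = 0.08929+0.000j S between n0,n3
  Y(R5) = 0.0001779+0.000j S between n1,n2
  I5: injects 0.333 A into n3 (from n0)
Assemble and solve the 3×3 MNA system:
  V(n1)=0.3025+0.08292j  V(n2)=-0.7311+0.4291j  V(n3)=3.522-0.3321j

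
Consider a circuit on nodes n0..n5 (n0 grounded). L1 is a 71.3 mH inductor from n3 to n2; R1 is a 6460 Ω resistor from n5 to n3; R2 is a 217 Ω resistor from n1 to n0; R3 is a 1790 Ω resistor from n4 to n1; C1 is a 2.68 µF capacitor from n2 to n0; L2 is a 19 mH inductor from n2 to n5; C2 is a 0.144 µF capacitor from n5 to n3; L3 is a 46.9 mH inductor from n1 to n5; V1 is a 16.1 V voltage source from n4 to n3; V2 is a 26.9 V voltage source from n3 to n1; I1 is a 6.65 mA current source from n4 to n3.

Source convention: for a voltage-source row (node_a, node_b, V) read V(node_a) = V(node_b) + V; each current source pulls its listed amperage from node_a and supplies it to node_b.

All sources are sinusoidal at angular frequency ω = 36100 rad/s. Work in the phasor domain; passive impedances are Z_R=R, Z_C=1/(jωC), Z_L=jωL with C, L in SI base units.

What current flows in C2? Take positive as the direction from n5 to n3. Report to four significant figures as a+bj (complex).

Apply KCL at each of the 5 non-ground nodes and solve the resulting linear system.
Node n1: branches {R2, R3, L3, V2} → V_1 = -7.278+12.56j
Node n2: branches {L1, C1, L2} → V_2 = -0.5980-0.3466j
Node n3: branches {L1, R1, C2, V1, V2, I1} → V_3 = 19.62+12.56j
Node n4: branches {R3, V1, I1} → V_4 = 35.72+12.56j
Node n5: branches {R1, L2, C2, L3} → V_5 = 33.70+19.22j
Source currents: i(V1)=-0.03067+0.000j, i(V2)=-0.06150+0.08206j

-0.03464+0.07317j A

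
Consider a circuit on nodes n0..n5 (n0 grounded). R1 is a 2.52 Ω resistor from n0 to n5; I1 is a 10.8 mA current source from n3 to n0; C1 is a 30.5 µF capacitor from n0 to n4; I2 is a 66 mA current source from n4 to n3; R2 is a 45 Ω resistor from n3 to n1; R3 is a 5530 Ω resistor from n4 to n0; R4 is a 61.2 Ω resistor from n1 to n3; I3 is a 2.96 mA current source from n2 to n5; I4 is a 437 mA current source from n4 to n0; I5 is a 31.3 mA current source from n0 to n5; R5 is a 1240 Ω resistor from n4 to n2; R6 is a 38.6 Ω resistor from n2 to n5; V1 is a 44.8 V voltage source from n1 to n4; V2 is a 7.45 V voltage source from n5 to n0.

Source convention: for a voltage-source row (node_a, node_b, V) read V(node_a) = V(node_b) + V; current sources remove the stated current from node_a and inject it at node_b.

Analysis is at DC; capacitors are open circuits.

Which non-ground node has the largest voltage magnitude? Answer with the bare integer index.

4

MNA unknowns: 5 node voltages V₁..V_5 plus 2 source currents (V1, V2)
R1: Y=0.3968 on G[0,5]
I1: z[3]−=0.0108, z[0]+=0.0108
C1: Y=0.000 on G[0,4]
I2: z[4]−=0.066, z[3]+=0.066
R2: Y=0.02222 on G[3,1]
R3: Y=0.0001808 on G[4,0]
R4: Y=0.01634 on G[1,3]
I3: z[2]−=0.00296, z[5]+=0.00296
I4: z[4]−=0.437, z[0]+=0.437
I5: z[0]−=0.0313, z[5]+=0.0313
R5: Y=0.0008065 on G[4,2]
R6: Y=0.02591 on G[2,5]
V1: row V1−V4=44.8, i_V1 at 1,4
V2: row V5−V0=7.45, i_V2 at 5,0
solve → V1=-414.3, V2=-6.745, V3=-412.8, V4=-459.1, V5=7.450
aux → i_V1=0.05520, i_V2=-3.290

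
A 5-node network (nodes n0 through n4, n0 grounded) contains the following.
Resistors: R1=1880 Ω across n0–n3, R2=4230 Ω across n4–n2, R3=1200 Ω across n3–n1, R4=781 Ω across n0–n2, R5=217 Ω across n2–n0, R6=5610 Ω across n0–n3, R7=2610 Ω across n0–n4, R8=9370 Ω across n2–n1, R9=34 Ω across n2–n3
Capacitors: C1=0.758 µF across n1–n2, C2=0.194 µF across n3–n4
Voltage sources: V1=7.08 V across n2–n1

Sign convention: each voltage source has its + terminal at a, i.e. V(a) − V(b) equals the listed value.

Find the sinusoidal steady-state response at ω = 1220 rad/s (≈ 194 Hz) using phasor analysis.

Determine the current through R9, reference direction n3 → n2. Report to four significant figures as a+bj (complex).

Apply KCL at each of the 4 non-ground nodes and solve the resulting linear system.
Node n1: branches {R3, C1, R8, V1} → V_1 = -7.059+0.003220j
Node n2: branches {R2, R4, R5, C1, R8, R9, V1} → V_2 = 0.02141+0.003220j
Node n3: branches {R1, R3, R6, C2, R9} → V_3 = -0.1692+0.004322j
Node n4: branches {R2, R7, C2} → V_4 = -0.01545-0.05751j
Source currents: i(V1)=-0.006497-0.006548j

-0.005606+3.240e-05j A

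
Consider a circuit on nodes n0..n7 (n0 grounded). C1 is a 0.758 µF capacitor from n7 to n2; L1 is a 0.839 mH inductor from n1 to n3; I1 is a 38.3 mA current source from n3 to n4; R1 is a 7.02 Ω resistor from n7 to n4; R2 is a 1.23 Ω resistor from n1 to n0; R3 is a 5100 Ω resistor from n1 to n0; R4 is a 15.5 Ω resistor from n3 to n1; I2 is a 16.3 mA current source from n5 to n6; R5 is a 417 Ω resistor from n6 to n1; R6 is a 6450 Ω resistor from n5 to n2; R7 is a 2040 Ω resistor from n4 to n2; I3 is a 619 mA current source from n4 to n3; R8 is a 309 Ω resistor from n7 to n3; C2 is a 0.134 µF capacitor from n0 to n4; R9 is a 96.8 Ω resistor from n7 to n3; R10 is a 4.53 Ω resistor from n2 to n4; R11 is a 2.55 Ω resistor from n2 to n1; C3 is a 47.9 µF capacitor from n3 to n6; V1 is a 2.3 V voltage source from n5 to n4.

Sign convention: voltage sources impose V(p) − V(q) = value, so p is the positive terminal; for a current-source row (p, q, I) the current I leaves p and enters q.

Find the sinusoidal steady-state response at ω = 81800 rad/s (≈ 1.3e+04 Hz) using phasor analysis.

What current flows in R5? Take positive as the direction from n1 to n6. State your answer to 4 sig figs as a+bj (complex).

-0.01640-0.003322j A

Apply KCL at each of the 7 non-ground nodes and solve the resulting linear system.
Node n1: branches {L1, R2, R3, R4, R5, R11} → V_1 = 0.007296+0.04197j
Node n2: branches {C1, R6, R7, R10, R11} → V_2 = -1.196+0.1467j
Node n3: branches {L1, I1, R4, I3, R8, R9, C3} → V_3 = 6.846+1.427j
Node n4: branches {I1, R1, R7, I3, C2, R10, V1} → V_4 = -3.114+0.5413j
Node n5: branches {I2, R6, V1} → V_5 = -0.8136+0.5413j
Node n6: branches {I2, R5, C3} → V_6 = 6.845+1.427j
Node n7: branches {C1, R1, R8, R9} → V_7 = -1.942+0.9149j
Source currents: i(V1)=-0.01636-6.117e-05j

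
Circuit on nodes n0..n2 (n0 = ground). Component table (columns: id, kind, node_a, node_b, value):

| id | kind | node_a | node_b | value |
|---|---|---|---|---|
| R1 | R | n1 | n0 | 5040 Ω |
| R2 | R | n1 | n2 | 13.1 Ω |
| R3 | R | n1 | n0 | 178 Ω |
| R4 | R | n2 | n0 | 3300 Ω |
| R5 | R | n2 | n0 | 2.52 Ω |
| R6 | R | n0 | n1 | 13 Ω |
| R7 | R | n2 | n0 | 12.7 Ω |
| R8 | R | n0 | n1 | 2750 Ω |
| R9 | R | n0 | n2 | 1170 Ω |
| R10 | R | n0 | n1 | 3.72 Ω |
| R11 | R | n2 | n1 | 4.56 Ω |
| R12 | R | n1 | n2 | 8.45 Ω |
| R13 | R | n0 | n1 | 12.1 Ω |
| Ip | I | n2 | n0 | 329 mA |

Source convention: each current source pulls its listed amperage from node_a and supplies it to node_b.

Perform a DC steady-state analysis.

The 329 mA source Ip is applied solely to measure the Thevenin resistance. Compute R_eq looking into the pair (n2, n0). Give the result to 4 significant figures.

R_eq = 1.452 Ω

MNA unknowns: 2 node voltages V₁..V_2
R1: Y=0.0001984 on G[1,0]
R2: Y=0.07634 on G[1,2]
R3: Y=0.005618 on G[1,0]
R4: Y=0.0003030 on G[2,0]
R5: Y=0.3968 on G[2,0]
R6: Y=0.07692 on G[0,1]
R7: Y=0.07874 on G[2,0]
R8: Y=0.0003636 on G[0,1]
R9: Y=0.0008547 on G[0,2]
R10: Y=0.2688 on G[0,1]
R11: Y=0.2193 on G[2,1]
R12: Y=0.1183 on G[1,2]
R13: Y=0.08264 on G[0,1]
Ip: z[2]−=0.329, z[0]+=0.329
solve → V1=-0.2330, V2=-0.4777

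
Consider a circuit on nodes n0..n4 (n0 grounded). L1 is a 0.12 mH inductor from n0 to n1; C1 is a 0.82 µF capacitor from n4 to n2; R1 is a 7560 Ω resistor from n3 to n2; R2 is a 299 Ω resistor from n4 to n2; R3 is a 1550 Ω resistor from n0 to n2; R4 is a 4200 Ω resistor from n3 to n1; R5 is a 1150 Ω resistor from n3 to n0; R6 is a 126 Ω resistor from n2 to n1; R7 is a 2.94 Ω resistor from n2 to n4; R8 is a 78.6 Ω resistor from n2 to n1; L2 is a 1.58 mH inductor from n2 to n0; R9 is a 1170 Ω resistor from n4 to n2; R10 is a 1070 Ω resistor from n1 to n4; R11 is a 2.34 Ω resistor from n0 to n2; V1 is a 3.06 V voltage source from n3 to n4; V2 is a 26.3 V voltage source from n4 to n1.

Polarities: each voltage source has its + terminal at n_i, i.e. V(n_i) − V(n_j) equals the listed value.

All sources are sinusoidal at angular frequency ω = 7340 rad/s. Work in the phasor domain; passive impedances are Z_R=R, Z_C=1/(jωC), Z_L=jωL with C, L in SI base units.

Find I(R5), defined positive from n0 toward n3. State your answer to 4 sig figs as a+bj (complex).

Element admittances at ω=7340 rad/s:
  Y(L1) = 0.000-1.135j S between n0,n1
  Y(C1) = 0.000+0.006019j S between n4,n2
  Y(R1) = 0.0001323+0.000j S between n3,n2
  Y(R2) = 0.003344+0.000j S between n4,n2
  Y(R3) = 0.0006452+0.000j S between n0,n2
  Y(R4) = 0.0002381+0.000j S between n3,n1
  Y(R5) = 0.0008696+0.000j S between n3,n0
  Y(R6) = 0.007937+0.000j S between n2,n1
  Y(R7) = 0.3401+0.000j S between n2,n4
  Y(R8) = 0.01272+0.000j S between n2,n1
  Y(L2) = 0.000-0.08623j S between n2,n0
  Y(R9) = 0.0008547+0.000j S between n4,n2
  Y(R10) = 0.0009346+0.000j S between n1,n4
  Y(R11) = 0.4274+0.000j S between n0,n2
  V1: constraint V(n3)−V(n4) = 3.06
  V2: constraint V(n4)−V(n1) = 26.3
Assemble and solve the 6×6 MNA system:
  V(n1)=-1.065-4.132j  V(n2)=11.02-0.5960j  V(n3)=28.29-4.132j  V(n4)=25.23-4.132j
  i(V1)=-0.03388+0.004061j  i(V2)=-4.973+1.136j

-0.02460+0.003593j A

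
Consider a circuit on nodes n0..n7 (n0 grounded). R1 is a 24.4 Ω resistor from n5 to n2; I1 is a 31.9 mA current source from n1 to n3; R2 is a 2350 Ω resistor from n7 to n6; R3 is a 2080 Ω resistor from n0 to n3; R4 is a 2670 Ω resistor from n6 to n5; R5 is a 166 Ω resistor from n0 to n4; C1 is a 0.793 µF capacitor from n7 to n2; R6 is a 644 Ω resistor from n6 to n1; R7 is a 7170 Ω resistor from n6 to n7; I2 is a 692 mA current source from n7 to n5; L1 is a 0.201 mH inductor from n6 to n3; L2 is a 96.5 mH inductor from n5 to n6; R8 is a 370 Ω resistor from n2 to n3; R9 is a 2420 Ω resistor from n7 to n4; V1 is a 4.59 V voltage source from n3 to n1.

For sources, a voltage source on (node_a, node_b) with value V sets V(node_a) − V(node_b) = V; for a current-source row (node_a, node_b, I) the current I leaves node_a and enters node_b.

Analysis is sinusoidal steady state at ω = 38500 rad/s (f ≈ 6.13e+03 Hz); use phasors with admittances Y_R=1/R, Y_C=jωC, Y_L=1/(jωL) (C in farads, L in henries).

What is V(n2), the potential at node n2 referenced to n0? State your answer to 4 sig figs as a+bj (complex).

Element admittances at ω=38500 rad/s:
  Y(R1) = 0.04098+0.000j S between n5,n2
  I1: injects 0.0319 A into n3 (from n1)
  Y(R2) = 0.0004255+0.000j S between n7,n6
  Y(R3) = 0.0004808+0.000j S between n0,n3
  Y(R4) = 0.0003745+0.000j S between n6,n5
  Y(R5) = 0.006024+0.000j S between n0,n4
  Y(C1) = 0.000+0.03053j S between n7,n2
  Y(R6) = 0.001553+0.000j S between n6,n1
  Y(R7) = 0.0001395+0.000j S between n6,n7
  I2: injects 0.692 A into n5 (from n7)
  Y(L1) = 0.000-0.1292j S between n6,n3
  Y(L2) = 0.000-0.0002692j S between n5,n6
  Y(R8) = 0.002703+0.000j S between n2,n3
  Y(R9) = 0.0004132+0.000j S between n7,n4
  V1: constraint V(n3)−V(n1) = 4.59
Assemble and solve the 8×8 MNA system:
  V(n1)=-3.790-8.520j  V(n2)=-0.5060-12.03j  V(n3)=0.7998-8.520j  V(n4)=-0.06383+0.6800j  V(n5)=16.26-11.90j  V(n6)=0.7578-8.544j  V(n7)=-0.9943+10.59j
  i(V1)=0.02484+3.783e-05j

-0.5060-12.03j V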